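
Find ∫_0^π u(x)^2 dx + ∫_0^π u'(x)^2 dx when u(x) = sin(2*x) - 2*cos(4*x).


||u||_{H^1(0,π)}^2 = 73*π/2

u'(x) = 8*sin(4*x) + 2*cos(2*x).
Expand u² and (u')² and integrate term by term on (0, π), using: for integers n ≥ 1, ∫_0^π sin²(nx) dx = ∫_0^π cos²(nx) dx = π/2; for n ≠ n', ∫_0^π sin(nx)sin(n'x) dx = ∫_0^π cos(nx)cos(n'x) dx = 0; and by product-to-sum, ∫_0^π sin(nx)cos(n'x) dx = ½∫_0^π [sin((n+n')x) + sin((n−n')x)] dx, which is 0 when n+n' is even and 2n/(n²−n'²) when n+n' is odd (it need not vanish on (0, π)).
  u² squared terms: (-2)²·∫cos(4x)² dx = 4·π/2 = 2*π;  (1)²·∫sin(2x)² dx = 1·π/2 = π/2.
  u² cross terms: 2·(-2)·(1)·∫cos(4x)·sin(2x) dx = -4·(0) = 0.
  So ∫_0^π u² dx = 2*π + π/2 + 0 = 5*π/2.
  (u')² squared terms: (2)²·∫cos(2x)² dx = 4·π/2 = 2*π;  (8)²·∫sin(4x)² dx = 64·π/2 = 32*π.
  (u')² cross terms: 2·(2)·(8)·∫cos(2x)·sin(4x) dx = 32·(0) = 0.
  So ∫_0^π (u')² dx = 2*π + 32*π + 0 = 34*π.
||u||_{H^1}^2 = (5*π/2) + (34*π) = 73*π/2.


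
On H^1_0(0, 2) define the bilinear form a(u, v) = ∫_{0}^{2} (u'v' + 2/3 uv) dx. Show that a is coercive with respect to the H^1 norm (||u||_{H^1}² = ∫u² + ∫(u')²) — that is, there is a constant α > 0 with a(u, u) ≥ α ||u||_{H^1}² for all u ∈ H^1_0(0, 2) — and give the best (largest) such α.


α = (8/3 + π^2)/(4 + π^2)

Coercivity of a(·,·) on H^1_0(0, 2) means a(u, u) ≥ α ||u||_{H^1}² for every u ∈ H^1_0.
The interval has length L = 2, and Poincaré/coercivity depend only on L. Here a(u, u) = ∫(u')² + (2/3)·∫u².
Here 0 < c = 2/3 < 1. The condition a(u,u) ≥ α||u||_{H^1}² reads (1−α)∫(u')² ≥ (α−c)∫u². Any admissible α is ≤ 1 (rapidly oscillating u have ∫u²/∫(u')² → 0), and α = 1 would force 0 ≥ (1−c)∫u², impossible since c < 1; so 1−α > 0. By the sharp Poincaré inequality on H^1_0 of an interval of length L, ∫(u')² ≥ (π/L)²∫u² with equality for the first sine mode sin(π(x−x₀)/L) (x₀ the left endpoint), so the inequality holds for all u iff (1−α)(π/L)² ≥ α − c, i.e. α ≤ ((π/L)² + c)/((π/L)² + 1) = (1 + c(L/π)²)/(1 + (L/π)²). With (π/L)² = π^2/4 and c = 2/3, the largest admissible constant is α = ((π/L)² + c)/((π/L)² + 1).
Simplifying, α = (8/3 + π^2)/(4 + π^2).


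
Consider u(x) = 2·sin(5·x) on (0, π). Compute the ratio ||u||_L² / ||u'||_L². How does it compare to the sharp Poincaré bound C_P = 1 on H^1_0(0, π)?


||u||_L² / ||u'||_L² = 1/5 < C_P = 1.

u(x) = 2·sin(5·x), so u'(x) = 10*cos(5*x).
Writing u(x) = A·sin(kπx/L) with A = 2 and k = 5, use ∫_0^L sin²(kπx/L) dx = L/2 and ∫_0^L cos²(kπx/L) dx = L/2.
u² = 4·sin²(5·x) and (u')² = 100·cos²(5·x), and each of sin², cos² integrates to L/2 = π/2 over (0, π).
∫_0^π u² dx = 2*π, so ||u||_L² = sqrt(2)*sqrt(π).
∫_0^π (u')² dx = 50*π, so ||u'||_L² = 5*sqrt(2)*sqrt(π).
Ratio ||u||_L² / ||u'||_L² = 1/5.
Sharp Poincaré constant on H^1_0(0, π) is C_P = L/π = 1, achieved by sin(x).
This is the k = 5 harmonic; the ratio L/(kπ) is strictly less than C_P = L/π, consistent with the sharp inequality ||u||_L² ≤ C_P ||u'||_L².


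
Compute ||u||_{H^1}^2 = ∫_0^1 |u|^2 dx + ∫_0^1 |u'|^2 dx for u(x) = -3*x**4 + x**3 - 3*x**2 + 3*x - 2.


||u||_{H^1}^2 = 701/28

The H^1 norm (squared) on an interval (0, L) is
  ||u||_{H^1}^2 = ∫_0^L u(x)^2 dx + ∫_0^L u'(x)^2 dx.
Compute u'(x) = -12*x**3 + 3*x**2 - 6*x + 3.
Then u(x)^2 = 9*x**8 - 6*x**7 + 19*x**6 - 24*x**5 + 27*x**4 - 22*x**3 + 21*x**2 - 12*x + 4 and u'(x)^2 = 144*x**6 - 72*x**5 + 153*x**4 - 108*x**3 + 54*x**2 - 36*x + 9.
Integrate each monomial from 0 to 1 using ∫_0^1 c·x^n dx = c·1^(n+1)/(n+1):
  ∫_0^1 u(x)^2 dx = ∫_0^1 (9*x^8 - 6*x^7 + 19*x^6 - 24*x^5 + 27*x^4 - 22*x^3 + 21*x^2 - 12*x + 4) dx. Term by term:
    ∫_0^1 9*x^8 dx = 1;  ∫_0^1 -6*x^7 dx = -3/4;  ∫_0^1 19*x^6 dx = 19/7;
    ∫_0^1 -24*x^5 dx = -4;  ∫_0^1 27*x^4 dx = 27/5;  ∫_0^1 -22*x^3 dx = -11/2;
    ∫_0^1 21*x^2 dx = 7;  ∫_0^1 -12*x dx = -6;  ∫_0^1 4 dx = 4.
  Sum: 1 − 3/4 + 19/7 − 4 + 27/5 − 11/2 + 7 − 6 + 4 = 541/140.
  ∫_0^1 u'(x)^2 dx = ∫_0^1 (144*x^6 - 72*x^5 + 153*x^4 - 108*x^3 + 54*x^2 - 36*x + 9) dx. Term by term:
    ∫_0^1 144*x^6 dx = 144/7;  ∫_0^1 -72*x^5 dx = -12;  ∫_0^1 153*x^4 dx = 153/5;
    ∫_0^1 -108*x^3 dx = -27;  ∫_0^1 54*x^2 dx = 18;  ∫_0^1 -36*x dx = -18;
    ∫_0^1 9 dx = 9.
  Sum: 144/7 − 12 + 153/5 − 27 + 18 − 18 + 9 = 741/35.
Adding: ||u||_{H^1}^2 = 541/140 + 741/35 = 701/28.


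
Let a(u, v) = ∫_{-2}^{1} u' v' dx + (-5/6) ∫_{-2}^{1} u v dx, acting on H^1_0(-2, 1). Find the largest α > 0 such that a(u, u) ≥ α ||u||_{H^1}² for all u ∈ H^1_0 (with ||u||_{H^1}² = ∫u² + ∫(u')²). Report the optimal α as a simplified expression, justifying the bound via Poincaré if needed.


α = (-15/2 + π^2)/(9 + π^2)

Coercivity of a(·,·) on H^1_0(-2, 1) means a(u, u) ≥ α ||u||_{H^1}² for every u ∈ H^1_0.
The interval has length L = 3, and Poincaré/coercivity depend only on L. Here a(u, u) = ∫(u')² + (-5/6)·∫u².
Here c = -5/6 < 0 with |c| < (π/L)² = π^2/9, so coercivity still holds. The condition a(u,u) ≥ α||u||_{H^1}² reads (1−α)∫(u')² ≥ (α−c)∫u². Any admissible α is ≤ 1 (rapidly oscillating u have ∫u²/∫(u')² → 0), and α = 1 would force 0 ≥ (1−c)∫u², impossible since c < 1; so 1−α > 0. By the sharp Poincaré inequality on H^1_0 of an interval of length L, ∫(u')² ≥ (π/L)²∫u² with equality for the first sine mode sin(π(x−x₀)/L) (x₀ the left endpoint), so the inequality holds for all u iff (1−α)(π/L)² ≥ α − c, i.e. α ≤ ((π/L)² + c)/((π/L)² + 1) = (1 + c(L/π)²)/(1 + (L/π)²). (Direct route, valid since c ≤ 0: Poincaré gives c∫u² ≥ c(L/π)²∫(u')², so a(u,u) ≥ (1 + c(L/π)²)∫(u')², while ||u||_{H^1}² ≤ (1 + (L/π)²)∫(u')²; dividing yields the same α.) With (π/L)² = π^2/9 and c = -5/6, the largest admissible constant is α = ((π/L)² + c)/((π/L)² + 1).
Simplifying, α = (-15/2 + π^2)/(9 + π^2).


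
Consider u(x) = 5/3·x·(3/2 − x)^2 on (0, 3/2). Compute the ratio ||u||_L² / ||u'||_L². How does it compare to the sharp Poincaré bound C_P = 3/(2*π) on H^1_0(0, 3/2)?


||u||_L² / ||u'||_L² = 3*sqrt(14)/28 < C_P = 3/(2*π).

u(x) = 5/3·x·(3/2 − x)^2, so u'(x) = 5*x^2 - 10*x + 15/4.
u(x) = 5/3·x·(3/2 − x)^2 vanishes at x = 0 and x = 3/2, so u ∈ H^1_0(0, 3/2). Differentiate via the product rule and integrate the resulting polynomials term by term.
  ∫_0^3/2 u² dx = ∫_0^3/2 (25*x^6/9 - 50*x^5/3 + 75*x^4/2 - 75*x^3/2 + 225*x^2/16) dx. Term by term:
    ∫_0^3/2 25*x^6/9 dx = 6075/896;  ∫_0^3/2 -50*x^5/3 dx = -2025/64;  ∫_0^3/2 75*x^4/2 dx = 3645/64;
    ∫_0^3/2 -75*x^3/2 dx = -6075/128;  ∫_0^3/2 225*x^2/16 dx = 2025/128.
  Sum: 6075/896 − 2025/64 + 3645/64 − 6075/128 + 2025/128 = 405/896.
  ∫_0^3/2 (u')² dx = ∫_0^3/2 (25*x^4 - 100*x^3 + 275*x^2/2 - 75*x + 225/16) dx. Term by term:
    ∫_0^3/2 25*x^4 dx = 1215/32;  ∫_0^3/2 -100*x^3 dx = -2025/16;  ∫_0^3/2 275*x^2/2 dx = 2475/16;
    ∫_0^3/2 -75*x dx = -675/8;  ∫_0^3/2 225/16 dx = 675/32.
  Sum: 1215/32 − 2025/16 + 2475/16 − 675/8 + 675/32 = 45/16.
∫_0^3/2 u² dx = 405/896, so ||u||_L² = 9*sqrt(70)/112.
∫_0^3/2 (u')² dx = 45/16, so ||u'||_L² = 3*sqrt(5)/4.
Ratio ||u||_L² / ||u'||_L² = 3*sqrt(14)/28.
Sharp Poincaré constant on H^1_0(0, 3/2) is C_P = L/π = 3/(2*π), achieved by sin(2*π/3·x).
A polynomial bump cannot attain the sharp Poincaré constant (only the first sine eigenfunction does), so the ratio is strictly less than C_P, consistent with ||u||_L² ≤ C_P ||u'||_L².


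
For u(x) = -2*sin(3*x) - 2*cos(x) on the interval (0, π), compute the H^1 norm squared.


||u||_{H^1(0,π)}^2 = 24*π

u'(x) = 2*sin(x) - 6*cos(3*x).
Expand u² and (u')² and integrate term by term on (0, π), using: for integers n ≥ 1, ∫_0^π sin²(nx) dx = ∫_0^π cos²(nx) dx = π/2; for n ≠ n', ∫_0^π sin(nx)sin(n'x) dx = ∫_0^π cos(nx)cos(n'x) dx = 0; and by product-to-sum, ∫_0^π sin(nx)cos(n'x) dx = ½∫_0^π [sin((n+n')x) + sin((n−n')x)] dx, which is 0 when n+n' is even and 2n/(n²−n'²) when n+n' is odd (it need not vanish on (0, π)).
  u² squared terms: (-2)²·∫cos(x)² dx = 4·π/2 = 2*π;  (-2)²·∫sin(3x)² dx = 4·π/2 = 2*π.
  u² cross terms: 2·(-2)·(-2)·∫cos(x)·sin(3x) dx = 8·(0) = 0.
  So ∫_0^π u² dx = 2*π + 2*π + 0 = 4*π.
  (u')² squared terms: (-6)²·∫cos(3x)² dx = 36·π/2 = 18*π;  (2)²·∫sin(x)² dx = 4·π/2 = 2*π.
  (u')² cross terms: 2·(-6)·(2)·∫cos(3x)·sin(x) dx = -24·(0) = 0.
  So ∫_0^π (u')² dx = 18*π + 2*π + 0 = 20*π.
||u||_{H^1}^2 = (4*π) + (20*π) = 24*π.


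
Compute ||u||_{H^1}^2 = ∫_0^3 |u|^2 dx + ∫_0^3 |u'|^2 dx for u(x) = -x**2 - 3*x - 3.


||u||_{H^1}^2 = 5301/10

The H^1 norm (squared) on an interval (0, L) is
  ||u||_{H^1}^2 = ∫_0^L u(x)^2 dx + ∫_0^L u'(x)^2 dx.
Compute u'(x) = -2*x - 3.
Then u(x)^2 = x**4 + 6*x**3 + 15*x**2 + 18*x + 9 and u'(x)^2 = 4*x**2 + 12*x + 9.
Integrate each monomial from 0 to 3 using ∫_0^3 c·x^n dx = c·3^(n+1)/(n+1):
  ∫_0^3 u(x)^2 dx = ∫_0^3 (x^4 + 6*x^3 + 15*x^2 + 18*x + 9) dx. Term by term:
    ∫_0^3 x^4 dx = 243/5;  ∫_0^3 6*x^3 dx = 243/2;  ∫_0^3 15*x^2 dx = 135;
    ∫_0^3 18*x dx = 81;  ∫_0^3 9 dx = 27.
  Sum: 243/5 + 243/2 + 135 + 81 + 27 = 4131/10.
  ∫_0^3 u'(x)^2 dx = ∫_0^3 (4*x^2 + 12*x + 9) dx. Term by term:
    ∫_0^3 4*x^2 dx = 36;  ∫_0^3 12*x dx = 54;  ∫_0^3 9 dx = 27.
  Sum: 36 + 54 + 27 = 117.
Adding: ||u||_{H^1}^2 = 4131/10 + 117 = 5301/10.


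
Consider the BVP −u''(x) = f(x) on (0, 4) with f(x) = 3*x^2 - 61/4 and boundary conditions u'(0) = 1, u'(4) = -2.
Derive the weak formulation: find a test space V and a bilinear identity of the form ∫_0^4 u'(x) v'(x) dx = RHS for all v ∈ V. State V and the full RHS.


V = H^1(0, 4) (v unrestricted at boundary; u is determined up to an additive constant); weak form: ∫_0^4 u'v' dx = ∫_0^4 (3*x^2 - 61/4) v dx − 2·v(4) − v(0) for all v ∈ V.

Multiply both sides by a test function v and integrate from 0 to 4:
  ∫_0^4 −u''(x) v(x) dx = ∫_0^4 f(x) v(x) dx.
Integrate the LHS by parts once:
  ∫_0^4 −u'' v dx = −[u'(x) v(x)]_0^4 + ∫_0^4 u'(x) v'(x) dx.
Thus ∫_0^4 u'(x) v'(x) dx = ∫_0^4 f(x) v(x) dx + [u'(x) v(x)]_0^4.
Choose V so that boundary terms are either known or forced to vanish.
u has inhomogeneous Neumann u'(0) = 1, u'(4) = -2. [u' v]_0^4 = (-2)·v(4) − (1)·v(0) = − 2·v(4) − v(0). Take V = H^1(0, 4); boundary term becomes part of RHS.
Weak formulation: find u (satisfying any essential BC) such that ∫_0^4 u'(x) v'(x) dx = ∫_0^4 f v dx − 2·v(4) − v(0) for all v ∈ V (Neumann data are natural BCs: they enter the RHS as boundary terms).
Substituting f(x) = 3*x^2 - 61/4, the right-hand side is ∫_0^4 (3*x^2 - 61/4) v dx − 2·v(4) − v(0).
Compatibility check (pure Neumann): taking v ≡ 1 ∈ V gives 0 = ∫_0^4 f dx + (-2) − (1), i.e. ∫_0^4 f dx must equal u'(0) − u'(4) = 3. Indeed ∫_0^4 (3*x^2 - 61/4) dx = 3, so the data are compatible. The solution is then unique only up to an additive constant (fix it e.g. by requiring ∫_0^4 u dx = 0).


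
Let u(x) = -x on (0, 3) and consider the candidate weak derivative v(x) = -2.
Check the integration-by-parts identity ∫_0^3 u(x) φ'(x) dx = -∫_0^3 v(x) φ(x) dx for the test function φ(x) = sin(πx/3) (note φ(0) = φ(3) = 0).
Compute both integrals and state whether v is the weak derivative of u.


LHS = 6/π, RHS = 12/π. No, v is not the weak derivative of u.

u(x) = -x, classical derivative u'(x) = -1.
φ(x) = sin(πx/3), so φ'(x) = π*cos(π*x/3)/3.
Note φ(0) = φ(3) = 0, so the boundary term u·φ vanishes.
LHS = ∫_0^3 u(x) φ'(x) dx = ∫_0^3 (-π*x*cos(π*x/3)/3) dx. Term by term:
  ∫_0^3 -π*x*cos(π*x/3)/3 dx = 6/π.
So LHS = 6/π.
∫_0^3 v(x) φ(x) dx = ∫_0^3 (-2*sin(π*x/3)) dx. Term by term:
  ∫_0^3 -2*sin(π*x/3) dx = -12/π.
So RHS = -∫_0^3 v(x) φ(x) dx = 12/π.
LHS − RHS = -6/π ≠ 0, so the identity fails.
(For a valid weak derivative the identity must hold for EVERY test function, in particular this one. The failure shows v is NOT the weak derivative of u.)
Correct weak derivative would be u'(x) = -1.


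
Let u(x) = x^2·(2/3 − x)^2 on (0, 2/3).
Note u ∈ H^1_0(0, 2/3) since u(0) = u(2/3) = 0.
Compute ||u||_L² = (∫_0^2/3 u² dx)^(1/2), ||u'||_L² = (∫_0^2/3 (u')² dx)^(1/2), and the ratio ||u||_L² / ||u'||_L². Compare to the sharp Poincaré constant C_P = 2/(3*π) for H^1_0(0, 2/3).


||u||_L² / ||u'||_L² = sqrt(3)/9 < C_P = 2/(3*π).

u(x) = x^2·(2/3 − x)^2, so u'(x) = 4*x*(3*x - 2)*(3*x - 1)/9.
u(x) = x^2·(2/3 − x)^2 vanishes at x = 0 and x = 2/3, so u ∈ H^1_0(0, 2/3). Differentiate via the product rule and integrate the resulting polynomials term by term.
  ∫_0^2/3 u² dx = ∫_0^2/3 (x^8 - 8*x^7/3 + 8*x^6/3 - 32*x^5/27 + 16*x^4/81) dx. Term by term:
    ∫_0^2/3 x^8 dx = 512/177147;  ∫_0^2/3 -8*x^7/3 dx = -256/19683;  ∫_0^2/3 8*x^6/3 dx = 1024/45927;
    ∫_0^2/3 -32*x^5/27 dx = -1024/59049;  ∫_0^2/3 16*x^4/81 dx = 512/98415.
  Sum: 512/177147 − 256/19683 + 1024/45927 − 1024/59049 + 512/98415 = 256/6200145.
  ∫_0^2/3 (u')² dx = ∫_0^2/3 (16*x^6 - 32*x^5 + 208*x^4/9 - 64*x^3/9 + 64*x^2/81) dx. Term by term:
    ∫_0^2/3 16*x^6 dx = 2048/15309;  ∫_0^2/3 -32*x^5 dx = -1024/2187;  ∫_0^2/3 208*x^4/9 dx = 6656/10935;
    ∫_0^2/3 -64*x^3/9 dx = -256/729;  ∫_0^2/3 64*x^2/81 dx = 512/6561.
  Sum: 2048/15309 − 1024/2187 + 6656/10935 − 256/729 + 512/6561 = 256/229635.
∫_0^2/3 u² dx = 256/6200145, so ||u||_L² = 16*sqrt(105)/25515.
∫_0^2/3 (u')² dx = 256/229635, so ||u'||_L² = 16*sqrt(35)/2835.
Ratio ||u||_L² / ||u'||_L² = sqrt(3)/9.
Sharp Poincaré constant on H^1_0(0, 2/3) is C_P = L/π = 2/(3*π), achieved by sin(3*π/2·x).
A polynomial bump cannot attain the sharp Poincaré constant (only the first sine eigenfunction does), so the ratio is strictly less than C_P, consistent with ||u||_L² ≤ C_P ||u'||_L².


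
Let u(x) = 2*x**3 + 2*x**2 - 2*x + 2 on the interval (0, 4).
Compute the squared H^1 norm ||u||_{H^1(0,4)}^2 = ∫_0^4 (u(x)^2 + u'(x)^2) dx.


||u||_{H^1}^2 = 2559328/105

The H^1 norm (squared) on an interval (0, L) is
  ||u||_{H^1}^2 = ∫_0^L u(x)^2 dx + ∫_0^L u'(x)^2 dx.
Compute u'(x) = 6*x**2 + 4*x - 2.
Then u(x)^2 = 4*x**6 + 8*x**5 - 4*x**4 + 12*x**2 - 8*x + 4 and u'(x)^2 = 36*x**4 + 48*x**3 - 8*x**2 - 16*x + 4.
Integrate each monomial from 0 to 4 using ∫_0^4 c·x^n dx = c·4^(n+1)/(n+1):
  ∫_0^4 u(x)^2 dx = ∫_0^4 (4*x^6 + 8*x^5 - 4*x^4 + 12*x^2 - 8*x + 4) dx. Term by term:
    ∫_0^4 4*x^6 dx = 65536/7;  ∫_0^4 8*x^5 dx = 16384/3;  ∫_0^4 -4*x^4 dx = -4096/5;
    ∫_0^4 12*x^2 dx = 256;  ∫_0^4 -8*x dx = -64;  ∫_0^4 4 dx = 16.
  Sum: 65536/7 + 16384/3 − 4096/5 + 256 − 64 + 16 = 1492304/105.
  ∫_0^4 u'(x)^2 dx = ∫_0^4 (36*x^4 + 48*x^3 - 8*x^2 - 16*x + 4) dx. Term by term:
    ∫_0^4 36*x^4 dx = 36864/5;  ∫_0^4 48*x^3 dx = 3072;  ∫_0^4 -8*x^2 dx = -512/3;
    ∫_0^4 -16*x dx = -128;  ∫_0^4 4 dx = 16.
  Sum: 36864/5 + 3072 − 512/3 − 128 + 16 = 152432/15.
Adding: ||u||_{H^1}^2 = 1492304/105 + 152432/15 = 2559328/105.


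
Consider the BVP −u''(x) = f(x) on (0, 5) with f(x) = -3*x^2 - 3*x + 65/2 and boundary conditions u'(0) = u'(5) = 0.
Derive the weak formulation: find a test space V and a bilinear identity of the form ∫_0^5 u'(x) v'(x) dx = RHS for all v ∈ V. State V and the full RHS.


V = H^1(0, 5) (no boundary constraint on v; u is determined up to an additive constant); weak form: ∫_0^5 u'v' dx = ∫_0^5 (-3*x^2 - 3*x + 65/2) v dx for all v ∈ V.

Multiply both sides by a test function v and integrate from 0 to 5:
  ∫_0^5 −u''(x) v(x) dx = ∫_0^5 f(x) v(x) dx.
Integrate the LHS by parts once:
  ∫_0^5 −u'' v dx = −[u'(x) v(x)]_0^5 + ∫_0^5 u'(x) v'(x) dx.
Thus ∫_0^5 u'(x) v'(x) dx = ∫_0^5 f(x) v(x) dx + [u'(x) v(x)]_0^5.
Choose V so that boundary terms are either known or forced to vanish.
u has homogeneous Neumann: u'(0) = u'(5) = 0. So [u' v]_0^5 = 0·v(5) − 0·v(0) = 0 for any v; take V = H^1(0, 5).
Weak formulation: find u (satisfying any essential BC) such that ∫_0^5 u'(x) v'(x) dx = ∫_0^5 f v dx for all v ∈ V (homogeneous Neumann, so boundary terms vanish).
Substituting f(x) = -3*x^2 - 3*x + 65/2, the right-hand side is ∫_0^5 (-3*x^2 - 3*x + 65/2) v dx.
Compatibility check (pure Neumann): taking v ≡ 1 ∈ V gives 0 = ∫_0^5 f dx + (0) − (0), i.e. ∫_0^5 f dx must equal u'(0) − u'(5) = 0. Indeed ∫_0^5 (-3*x^2 - 3*x + 65/2) dx = 0, so the data are compatible. The solution is then unique only up to an additive constant (fix it e.g. by requiring ∫_0^5 u dx = 0).


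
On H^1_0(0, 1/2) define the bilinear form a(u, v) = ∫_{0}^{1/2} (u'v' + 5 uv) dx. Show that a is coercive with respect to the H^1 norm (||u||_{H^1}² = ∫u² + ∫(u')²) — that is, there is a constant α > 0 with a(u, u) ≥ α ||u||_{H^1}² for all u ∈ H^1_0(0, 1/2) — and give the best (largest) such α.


α = 1

Coercivity of a(·,·) on H^1_0(0, 1/2) means a(u, u) ≥ α ||u||_{H^1}² for every u ∈ H^1_0.
The interval has length L = 1/2, and Poincaré/coercivity depend only on L. Here a(u, u) = ∫(u')² + (5)·∫u².
Here c = 5 ≥ 1, so a(u,u) = ∫(u')² + c∫u² ≥ ∫(u')² + ∫u² = ||u||_{H^1}², i.e. α = 1 works. No larger α is possible: a(u,u) ≥ α||u||_{H^1}² means (1−α)∫(u')² ≥ (α−c)∫u², and for the modes u_n = sin(nπ(x−x₀)/L) (x₀ the left endpoint) one has ∫u_n²/∫(u_n')² = (L/(nπ))² → 0, so a(u_n,u_n)/||u_n||_{H^1}² → 1. Hence the optimal constant is α = 1.
Therefore α = 1.


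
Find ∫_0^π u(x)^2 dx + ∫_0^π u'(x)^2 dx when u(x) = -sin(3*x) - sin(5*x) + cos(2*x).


||u||_{H^1(0,π)}^2 = -352/21 + 41*π/2

u'(x) = -2*sin(2*x) - 3*cos(3*x) - 5*cos(5*x).
Expand u² and (u')² and integrate term by term on (0, π), using: for integers n ≥ 1, ∫_0^π sin²(nx) dx = ∫_0^π cos²(nx) dx = π/2; for n ≠ n', ∫_0^π sin(nx)sin(n'x) dx = ∫_0^π cos(nx)cos(n'x) dx = 0; and by product-to-sum, ∫_0^π sin(nx)cos(n'x) dx = ½∫_0^π [sin((n+n')x) + sin((n−n')x)] dx, which is 0 when n+n' is even and 2n/(n²−n'²) when n+n' is odd (it need not vanish on (0, π)).
  u² squared terms: (-1)²·∫sin(3x)² dx = 1·π/2 = π/2;  (-1)²·∫sin(5x)² dx = 1·π/2 = π/2;  (1)²·∫cos(2x)² dx = 1·π/2 = π/2.
  u² cross terms: 2·(-1)·(-1)·∫sin(3x)·sin(5x) dx = 2·(0) = 0;  2·(-1)·(1)·∫sin(3x)·cos(2x) dx = -2·(6/5) = -12/5;  2·(-1)·(1)·∫sin(5x)·cos(2x) dx = -2·(10/21) = -20/21.
  So ∫_0^π u² dx = π/2 + π/2 + π/2 + 0 − 12/5 − 20/21 = -352/105 + 3*π/2.
  (u')² squared terms: (-5)²·∫cos(5x)² dx = 25·π/2 = 25*π/2;  (-3)²·∫cos(3x)² dx = 9·π/2 = 9*π/2;  (-2)²·∫sin(2x)² dx = 4·π/2 = 2*π.
  (u')² cross terms: 2·(-5)·(-3)·∫cos(5x)·cos(3x) dx = 30·(0) = 0;  2·(-5)·(-2)·∫cos(5x)·sin(2x) dx = 20·(-4/21) = -80/21;  2·(-3)·(-2)·∫cos(3x)·sin(2x) dx = 12·(-4/5) = -48/5.
  So ∫_0^π (u')² dx = 25*π/2 + 9*π/2 + 2*π + 0 − 80/21 − 48/5 = -1408/105 + 19*π.
||u||_{H^1}^2 = (-352/105 + 3*π/2) + (-1408/105 + 19*π) = -352/21 + 41*π/2.


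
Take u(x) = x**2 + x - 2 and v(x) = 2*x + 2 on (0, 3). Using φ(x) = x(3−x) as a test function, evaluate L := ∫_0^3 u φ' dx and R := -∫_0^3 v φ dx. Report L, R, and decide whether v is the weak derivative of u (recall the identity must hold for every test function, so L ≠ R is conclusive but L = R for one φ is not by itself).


LHS = -18, RHS = -45/2. No, v is not the weak derivative of u.

u(x) = x**2 + x - 2, classical derivative u'(x) = 2*x + 1.
φ(x) = x(3−x), so φ'(x) = 3 - 2*x.
Note φ(0) = φ(3) = 0, so the boundary term u·φ vanishes.
LHS = ∫_0^3 u(x) φ'(x) dx = ∫_0^3 (-2*x^3 + x^2 + 7*x - 6) dx. Term by term:
  ∫_0^3 -2*x^3 dx = -81/2;  ∫_0^3 x^2 dx = 9;  ∫_0^3 7*x dx = 63/2;
  ∫_0^3 -6 dx = -18.
Sum: -81/2 + 9 + 63/2 − 18 = -18.
So LHS = -18.
∫_0^3 v(x) φ(x) dx = ∫_0^3 (-2*x^3 + 4*x^2 + 6*x) dx. Term by term:
  ∫_0^3 -2*x^3 dx = -81/2;  ∫_0^3 4*x^2 dx = 36;  ∫_0^3 6*x dx = 27.
Sum: -81/2 + 36 + 27 = 45/2.
So RHS = -∫_0^3 v(x) φ(x) dx = -45/2.
LHS − RHS = 9/2 ≠ 0, so the identity fails.
(For a valid weak derivative the identity must hold for EVERY test function, in particular this one. The failure shows v is NOT the weak derivative of u.)
Correct weak derivative would be u'(x) = 2*x + 1.


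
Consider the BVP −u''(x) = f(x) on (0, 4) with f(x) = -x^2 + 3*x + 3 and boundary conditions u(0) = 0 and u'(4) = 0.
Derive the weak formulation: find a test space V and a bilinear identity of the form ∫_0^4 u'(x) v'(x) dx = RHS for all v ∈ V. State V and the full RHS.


V = {v ∈ H^1(0, 4) : v(0) = 0} (test functions vanish at x = 0 where u is specified); weak form: ∫_0^4 u'v' dx = ∫_0^4 (-x^2 + 3*x + 3) v dx for all v ∈ V.

Multiply both sides by a test function v and integrate from 0 to 4:
  ∫_0^4 −u''(x) v(x) dx = ∫_0^4 f(x) v(x) dx.
Integrate the LHS by parts once:
  ∫_0^4 −u'' v dx = −[u'(x) v(x)]_0^4 + ∫_0^4 u'(x) v'(x) dx.
Thus ∫_0^4 u'(x) v'(x) dx = ∫_0^4 f(x) v(x) dx + [u'(x) v(x)]_0^4.
Choose V so that boundary terms are either known or forced to vanish.
Mixed BC: u(0) = 0 (Dirichlet) and u'(4) = 0 (Neumann). Define V = {v ∈ H^1(0, 4) : v(0) = 0}. Then [u' v]_0^4 = u'(4)·v(4) − u'(0)·0 = 0.
Weak formulation: find u (satisfying any essential BC) such that ∫_0^4 u'(x) v'(x) dx = ∫_0^4 f v dx for all v ∈ V (Dirichlet at 0 absorbed into V; the Neumann datum at x = 4 is zero, so no boundary term remains).
Substituting f(x) = -x^2 + 3*x + 3, the right-hand side is ∫_0^4 (-x^2 + 3*x + 3) v dx.


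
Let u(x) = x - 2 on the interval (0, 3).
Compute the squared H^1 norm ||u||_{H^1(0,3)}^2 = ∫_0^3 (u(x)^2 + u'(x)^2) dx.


||u||_{H^1}^2 = 6

The H^1 norm (squared) on an interval (0, L) is
  ||u||_{H^1}^2 = ∫_0^L u(x)^2 dx + ∫_0^L u'(x)^2 dx.
Compute u'(x) = 1.
Then u(x)^2 = x**2 - 4*x + 4 and u'(x)^2 = 1.
Integrate each monomial from 0 to 3 using ∫_0^3 c·x^n dx = c·3^(n+1)/(n+1):
  ∫_0^3 u(x)^2 dx = ∫_0^3 (x^2 - 4*x + 4) dx. Term by term:
    ∫_0^3 x^2 dx = 9;  ∫_0^3 -4*x dx = -18;  ∫_0^3 4 dx = 12.
  Sum: 9 − 18 + 12 = 3.
  ∫_0^3 u'(x)^2 dx = ∫_0^3 (1) dx. Term by term:
    ∫_0^3 1 dx = 3.
Adding: ||u||_{H^1}^2 = 3 + 3 = 6.


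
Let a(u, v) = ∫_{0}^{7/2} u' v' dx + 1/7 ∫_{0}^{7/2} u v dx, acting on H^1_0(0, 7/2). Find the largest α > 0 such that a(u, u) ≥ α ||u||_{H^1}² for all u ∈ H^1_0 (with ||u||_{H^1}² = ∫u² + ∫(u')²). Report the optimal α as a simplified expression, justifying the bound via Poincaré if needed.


α = (7 + 4*π^2)/(4*π^2 + 49)

Coercivity of a(·,·) on H^1_0(0, 7/2) means a(u, u) ≥ α ||u||_{H^1}² for every u ∈ H^1_0.
The interval has length L = 7/2, and Poincaré/coercivity depend only on L. Here a(u, u) = ∫(u')² + (1/7)·∫u².
Here 0 < c = 1/7 < 1. The condition a(u,u) ≥ α||u||_{H^1}² reads (1−α)∫(u')² ≥ (α−c)∫u². Any admissible α is ≤ 1 (rapidly oscillating u have ∫u²/∫(u')² → 0), and α = 1 would force 0 ≥ (1−c)∫u², impossible since c < 1; so 1−α > 0. By the sharp Poincaré inequality on H^1_0 of an interval of length L, ∫(u')² ≥ (π/L)²∫u² with equality for the first sine mode sin(π(x−x₀)/L) (x₀ the left endpoint), so the inequality holds for all u iff (1−α)(π/L)² ≥ α − c, i.e. α ≤ ((π/L)² + c)/((π/L)² + 1) = (1 + c(L/π)²)/(1 + (L/π)²). With (π/L)² = 4*π^2/49 and c = 1/7, the largest admissible constant is α = ((π/L)² + c)/((π/L)² + 1).
Simplifying, α = (7 + 4*π^2)/(4*π^2 + 49).


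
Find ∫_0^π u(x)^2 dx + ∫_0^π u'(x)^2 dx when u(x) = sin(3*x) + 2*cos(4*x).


||u||_{H^1(0,π)}^2 = -408/7 + 39*π

u'(x) = -8*sin(4*x) + 3*cos(3*x).
Expand u² and (u')² and integrate term by term on (0, π), using: for integers n ≥ 1, ∫_0^π sin²(nx) dx = ∫_0^π cos²(nx) dx = π/2; for n ≠ n', ∫_0^π sin(nx)sin(n'x) dx = ∫_0^π cos(nx)cos(n'x) dx = 0; and by product-to-sum, ∫_0^π sin(nx)cos(n'x) dx = ½∫_0^π [sin((n+n')x) + sin((n−n')x)] dx, which is 0 when n+n' is even and 2n/(n²−n'²) when n+n' is odd (it need not vanish on (0, π)).
  u² squared terms: (2)²·∫cos(4x)² dx = 4·π/2 = 2*π;  (1)²·∫sin(3x)² dx = 1·π/2 = π/2.
  u² cross terms: 2·(2)·(1)·∫cos(4x)·sin(3x) dx = 4·(-6/7) = -24/7.
  So ∫_0^π u² dx = 2*π + π/2 − 24/7 = -24/7 + 5*π/2.
  (u')² squared terms: (-8)²·∫sin(4x)² dx = 64·π/2 = 32*π;  (3)²·∫cos(3x)² dx = 9·π/2 = 9*π/2.
  (u')² cross terms: 2·(-8)·(3)·∫sin(4x)·cos(3x) dx = -48·(8/7) = -384/7.
  So ∫_0^π (u')² dx = 32*π + 9*π/2 − 384/7 = -384/7 + 73*π/2.
||u||_{H^1}^2 = (-24/7 + 5*π/2) + (-384/7 + 73*π/2) = -408/7 + 39*π.


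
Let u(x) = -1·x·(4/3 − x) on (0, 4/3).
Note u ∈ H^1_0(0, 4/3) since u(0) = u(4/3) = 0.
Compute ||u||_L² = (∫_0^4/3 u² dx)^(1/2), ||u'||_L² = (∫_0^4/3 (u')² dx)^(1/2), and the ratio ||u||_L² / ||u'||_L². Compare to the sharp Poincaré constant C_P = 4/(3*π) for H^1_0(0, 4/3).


||u||_L² / ||u'||_L² = 2*sqrt(10)/15 < C_P = 4/(3*π).

u(x) = -1·x·(4/3 − x), so u'(x) = 2*x - 4/3.
u(x) = -1·x·(4/3 − x) vanishes at x = 0 and x = 4/3, so u ∈ H^1_0(0, 4/3). Differentiate via the product rule and integrate the resulting polynomials term by term.
  ∫_0^4/3 u² dx = ∫_0^4/3 (x^4 - 8*x^3/3 + 16*x^2/9) dx. Term by term:
    ∫_0^4/3 x^4 dx = 1024/1215;  ∫_0^4/3 -8*x^3/3 dx = -512/243;  ∫_0^4/3 16*x^2/9 dx = 1024/729.
  Sum: 1024/1215 − 512/243 + 1024/729 = 512/3645.
  ∫_0^4/3 (u')² dx = ∫_0^4/3 (4*x^2 - 16*x/3 + 16/9) dx. Term by term:
    ∫_0^4/3 4*x^2 dx = 256/81;  ∫_0^4/3 -16*x/3 dx = -128/27;  ∫_0^4/3 16/9 dx = 64/27.
  Sum: 256/81 − 128/27 + 64/27 = 64/81.
∫_0^4/3 u² dx = 512/3645, so ||u||_L² = 16*sqrt(10)/135.
∫_0^4/3 (u')² dx = 64/81, so ||u'||_L² = 8/9.
Ratio ||u||_L² / ||u'||_L² = 2*sqrt(10)/15.
Sharp Poincaré constant on H^1_0(0, 4/3) is C_P = L/π = 4/(3*π), achieved by sin(3*π/4·x).
A polynomial bump cannot attain the sharp Poincaré constant (only the first sine eigenfunction does), so the ratio is strictly less than C_P, consistent with ||u||_L² ≤ C_P ||u'||_L².


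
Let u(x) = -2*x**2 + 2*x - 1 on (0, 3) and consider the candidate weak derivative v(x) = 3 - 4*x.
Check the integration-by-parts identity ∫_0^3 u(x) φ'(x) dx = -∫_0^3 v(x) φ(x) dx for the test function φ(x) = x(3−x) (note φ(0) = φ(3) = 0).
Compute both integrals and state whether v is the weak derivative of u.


LHS = 18, RHS = 27/2. No, v is not the weak derivative of u.

u(x) = -2*x**2 + 2*x - 1, classical derivative u'(x) = 2 - 4*x.
φ(x) = x(3−x), so φ'(x) = 3 - 2*x.
Note φ(0) = φ(3) = 0, so the boundary term u·φ vanishes.
LHS = ∫_0^3 u(x) φ'(x) dx = ∫_0^3 (4*x^3 - 10*x^2 + 8*x - 3) dx. Term by term:
  ∫_0^3 4*x^3 dx = 81;  ∫_0^3 -10*x^2 dx = -90;  ∫_0^3 8*x dx = 36;
  ∫_0^3 -3 dx = -9.
Sum: 81 − 90 + 36 − 9 = 18.
So LHS = 18.
∫_0^3 v(x) φ(x) dx = ∫_0^3 (4*x^3 - 15*x^2 + 9*x) dx. Term by term:
  ∫_0^3 4*x^3 dx = 81;  ∫_0^3 -15*x^2 dx = -135;  ∫_0^3 9*x dx = 81/2.
Sum: 81 − 135 + 81/2 = -27/2.
So RHS = -∫_0^3 v(x) φ(x) dx = 27/2.
LHS − RHS = 9/2 ≠ 0, so the identity fails.
(For a valid weak derivative the identity must hold for EVERY test function, in particular this one. The failure shows v is NOT the weak derivative of u.)
Correct weak derivative would be u'(x) = 2 - 4*x.


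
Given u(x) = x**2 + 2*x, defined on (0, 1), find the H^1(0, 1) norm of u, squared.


||u||_{H^1}^2 = 178/15

The H^1 norm (squared) on an interval (0, L) is
  ||u||_{H^1}^2 = ∫_0^L u(x)^2 dx + ∫_0^L u'(x)^2 dx.
Compute u'(x) = 2*x + 2.
Then u(x)^2 = x**4 + 4*x**3 + 4*x**2 and u'(x)^2 = 4*x**2 + 8*x + 4.
Integrate each monomial from 0 to 1 using ∫_0^1 c·x^n dx = c·1^(n+1)/(n+1):
  ∫_0^1 u(x)^2 dx = ∫_0^1 (x^4 + 4*x^3 + 4*x^2) dx. Term by term:
    ∫_0^1 x^4 dx = 1/5;  ∫_0^1 4*x^3 dx = 1;  ∫_0^1 4*x^2 dx = 4/3.
  Sum: 1/5 + 1 + 4/3 = 38/15.
  ∫_0^1 u'(x)^2 dx = ∫_0^1 (4*x^2 + 8*x + 4) dx. Term by term:
    ∫_0^1 4*x^2 dx = 4/3;  ∫_0^1 8*x dx = 4;  ∫_0^1 4 dx = 4.
  Sum: 4/3 + 4 + 4 = 28/3.
Adding: ||u||_{H^1}^2 = 38/15 + 28/3 = 178/15.


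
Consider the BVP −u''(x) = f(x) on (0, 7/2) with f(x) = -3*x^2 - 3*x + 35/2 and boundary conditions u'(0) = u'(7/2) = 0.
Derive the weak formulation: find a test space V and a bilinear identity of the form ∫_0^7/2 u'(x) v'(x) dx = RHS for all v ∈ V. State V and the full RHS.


V = H^1(0, 7/2) (no boundary constraint on v; u is determined up to an additive constant); weak form: ∫_0^7/2 u'v' dx = ∫_0^7/2 (-3*x^2 - 3*x + 35/2) v dx for all v ∈ V.

Multiply both sides by a test function v and integrate from 0 to 7/2:
  ∫_0^7/2 −u''(x) v(x) dx = ∫_0^7/2 f(x) v(x) dx.
Integrate the LHS by parts once:
  ∫_0^7/2 −u'' v dx = −[u'(x) v(x)]_0^7/2 + ∫_0^7/2 u'(x) v'(x) dx.
Thus ∫_0^7/2 u'(x) v'(x) dx = ∫_0^7/2 f(x) v(x) dx + [u'(x) v(x)]_0^7/2.
Choose V so that boundary terms are either known or forced to vanish.
u has homogeneous Neumann: u'(0) = u'(7/2) = 0. So [u' v]_0^7/2 = 0·v(7/2) − 0·v(0) = 0 for any v; take V = H^1(0, 7/2).
Weak formulation: find u (satisfying any essential BC) such that ∫_0^7/2 u'(x) v'(x) dx = ∫_0^7/2 f v dx for all v ∈ V (homogeneous Neumann, so boundary terms vanish).
Substituting f(x) = -3*x^2 - 3*x + 35/2, the right-hand side is ∫_0^7/2 (-3*x^2 - 3*x + 35/2) v dx.
Compatibility check (pure Neumann): taking v ≡ 1 ∈ V gives 0 = ∫_0^7/2 f dx + (0) − (0), i.e. ∫_0^7/2 f dx must equal u'(0) − u'(7/2) = 0. Indeed ∫_0^7/2 (-3*x^2 - 3*x + 35/2) dx = 0, so the data are compatible. The solution is then unique only up to an additive constant (fix it e.g. by requiring ∫_0^7/2 u dx = 0).


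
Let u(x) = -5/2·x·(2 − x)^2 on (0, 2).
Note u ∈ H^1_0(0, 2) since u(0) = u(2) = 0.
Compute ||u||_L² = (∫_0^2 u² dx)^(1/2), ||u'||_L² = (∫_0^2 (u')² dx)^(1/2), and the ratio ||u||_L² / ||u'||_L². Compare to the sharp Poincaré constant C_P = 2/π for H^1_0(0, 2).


||u||_L² / ||u'||_L² = sqrt(14)/7 < C_P = 2/π.

u(x) = -5/2·x·(2 − x)^2, so u'(x) = 5*(2 - 3*x)*(x/2 - 1).
u(x) = -5/2·x·(2 − x)^2 vanishes at x = 0 and x = 2, so u ∈ H^1_0(0, 2). Differentiate via the product rule and integrate the resulting polynomials term by term.
  ∫_0^2 u² dx = ∫_0^2 (25*x^6/4 - 50*x^5 + 150*x^4 - 200*x^3 + 100*x^2) dx. Term by term:
    ∫_0^2 25*x^6/4 dx = 800/7;  ∫_0^2 -50*x^5 dx = -1600/3;  ∫_0^2 150*x^4 dx = 960;
    ∫_0^2 -200*x^3 dx = -800;  ∫_0^2 100*x^2 dx = 800/3.
  Sum: 800/7 − 1600/3 + 960 − 800 + 800/3 = 160/21.
  ∫_0^2 (u')² dx = ∫_0^2 (225*x^4/4 - 300*x^3 + 550*x^2 - 400*x + 100) dx. Term by term:
    ∫_0^2 225*x^4/4 dx = 360;  ∫_0^2 -300*x^3 dx = -1200;  ∫_0^2 550*x^2 dx = 4400/3;
    ∫_0^2 -400*x dx = -800;  ∫_0^2 100 dx = 200.
  Sum: 360 − 1200 + 4400/3 − 800 + 200 = 80/3.
∫_0^2 u² dx = 160/21, so ||u||_L² = 4*sqrt(210)/21.
∫_0^2 (u')² dx = 80/3, so ||u'||_L² = 4*sqrt(15)/3.
Ratio ||u||_L² / ||u'||_L² = sqrt(14)/7.
Sharp Poincaré constant on H^1_0(0, 2) is C_P = L/π = 2/π, achieved by sin(π/2·x).
A polynomial bump cannot attain the sharp Poincaré constant (only the first sine eigenfunction does), so the ratio is strictly less than C_P, consistent with ||u||_L² ≤ C_P ||u'||_L².


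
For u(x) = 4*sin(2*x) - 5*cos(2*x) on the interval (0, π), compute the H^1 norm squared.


||u||_{H^1(0,π)}^2 = 205*π/2

u'(x) = 10*sin(2*x) + 8*cos(2*x).
Expand u² and (u')² and integrate term by term on (0, π), using: for integers n ≥ 1, ∫_0^π sin²(nx) dx = ∫_0^π cos²(nx) dx = π/2; for n ≠ n', ∫_0^π sin(nx)sin(n'x) dx = ∫_0^π cos(nx)cos(n'x) dx = 0; and by product-to-sum, ∫_0^π sin(nx)cos(n'x) dx = ½∫_0^π [sin((n+n')x) + sin((n−n')x)] dx, which is 0 when n+n' is even and 2n/(n²−n'²) when n+n' is odd (it need not vanish on (0, π)).
  u² squared terms: (-5)²·∫cos(2x)² dx = 25·π/2 = 25*π/2;  (4)²·∫sin(2x)² dx = 16·π/2 = 8*π.
  u² cross terms: 2·(-5)·(4)·∫cos(2x)·sin(2x) dx = -40·(0) = 0.
  So ∫_0^π u² dx = 25*π/2 + 8*π + 0 = 41*π/2.
  (u')² squared terms: (8)²·∫cos(2x)² dx = 64·π/2 = 32*π;  (10)²·∫sin(2x)² dx = 100·π/2 = 50*π.
  (u')² cross terms: 2·(8)·(10)·∫cos(2x)·sin(2x) dx = 160·(0) = 0.
  So ∫_0^π (u')² dx = 32*π + 50*π + 0 = 82*π.
||u||_{H^1}^2 = (41*π/2) + (82*π) = 205*π/2.


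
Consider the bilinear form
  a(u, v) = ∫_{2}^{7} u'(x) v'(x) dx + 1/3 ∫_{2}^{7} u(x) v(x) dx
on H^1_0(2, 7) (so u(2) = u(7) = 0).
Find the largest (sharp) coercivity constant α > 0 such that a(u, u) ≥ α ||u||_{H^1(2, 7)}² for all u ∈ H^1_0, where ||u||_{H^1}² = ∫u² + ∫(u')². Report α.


α = (25/3 + π^2)/(π^2 + 25)

Coercivity of a(·,·) on H^1_0(2, 7) means a(u, u) ≥ α ||u||_{H^1}² for every u ∈ H^1_0.
The interval has length L = 5, and Poincaré/coercivity depend only on L. Here a(u, u) = ∫(u')² + (1/3)·∫u².
Here 0 < c = 1/3 < 1. The condition a(u,u) ≥ α||u||_{H^1}² reads (1−α)∫(u')² ≥ (α−c)∫u². Any admissible α is ≤ 1 (rapidly oscillating u have ∫u²/∫(u')² → 0), and α = 1 would force 0 ≥ (1−c)∫u², impossible since c < 1; so 1−α > 0. By the sharp Poincaré inequality on H^1_0 of an interval of length L, ∫(u')² ≥ (π/L)²∫u² with equality for the first sine mode sin(π(x−x₀)/L) (x₀ the left endpoint), so the inequality holds for all u iff (1−α)(π/L)² ≥ α − c, i.e. α ≤ ((π/L)² + c)/((π/L)² + 1) = (1 + c(L/π)²)/(1 + (L/π)²). With (π/L)² = π^2/25 and c = 1/3, the largest admissible constant is α = ((π/L)² + c)/((π/L)² + 1).
Simplifying, α = (25/3 + π^2)/(π^2 + 25).


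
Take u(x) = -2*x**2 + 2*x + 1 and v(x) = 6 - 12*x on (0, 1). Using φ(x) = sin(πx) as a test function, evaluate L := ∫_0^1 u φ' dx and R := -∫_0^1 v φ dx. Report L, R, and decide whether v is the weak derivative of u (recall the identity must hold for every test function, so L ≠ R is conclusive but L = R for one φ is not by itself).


LHS = 0, RHS = 0. No, v is not the weak derivative of u.

u(x) = -2*x**2 + 2*x + 1, classical derivative u'(x) = 2 - 4*x.
φ(x) = sin(πx), so φ'(x) = π*cos(π*x).
Note φ(0) = φ(1) = 0, so the boundary term u·φ vanishes.
LHS = ∫_0^1 u(x) φ'(x) dx = ∫_0^1 (-2*π*x^2*cos(π*x) + 2*π*x*cos(π*x) + π*cos(π*x)) dx. Term by term:
  ∫_0^1 π*cos(π*x) dx = 0;  ∫_0^1 -2*π*x^2*cos(π*x) dx = 4/π;  ∫_0^1 2*π*x*cos(π*x) dx = -4/π.
Sum: 0 + 4/π − 4/π = 0.
So LHS = 0.
∫_0^1 v(x) φ(x) dx = ∫_0^1 (-12*x*sin(π*x) + 6*sin(π*x)) dx. Term by term:
  ∫_0^1 6*sin(π*x) dx = 12/π;  ∫_0^1 -12*x*sin(π*x) dx = -12/π.
Sum: 12/π − 12/π = 0.
So RHS = -∫_0^1 v(x) φ(x) dx = 0.
LHS = RHS, so the identity holds for this particular φ. But this is necessary, not sufficient: a weak derivative must satisfy the identity for EVERY test function in C_c^∞(0, 1).
Here u is smooth, so its weak derivative equals its classical derivative u'(x) = 2 - 4*x. Since v(x) = 6 - 12*x ≠ u'(x), v is NOT the weak derivative of u — the agreement for this single φ is a coincidence (the difference v − u' happens to be L²-orthogonal to this φ).


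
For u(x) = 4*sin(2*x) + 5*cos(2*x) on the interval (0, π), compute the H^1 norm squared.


||u||_{H^1(0,π)}^2 = 205*π/2

u'(x) = -10*sin(2*x) + 8*cos(2*x).
Expand u² and (u')² and integrate term by term on (0, π), using: for integers n ≥ 1, ∫_0^π sin²(nx) dx = ∫_0^π cos²(nx) dx = π/2; for n ≠ n', ∫_0^π sin(nx)sin(n'x) dx = ∫_0^π cos(nx)cos(n'x) dx = 0; and by product-to-sum, ∫_0^π sin(nx)cos(n'x) dx = ½∫_0^π [sin((n+n')x) + sin((n−n')x)] dx, which is 0 when n+n' is even and 2n/(n²−n'²) when n+n' is odd (it need not vanish on (0, π)).
  u² squared terms: (4)²·∫sin(2x)² dx = 16·π/2 = 8*π;  (5)²·∫cos(2x)² dx = 25·π/2 = 25*π/2.
  u² cross terms: 2·(4)·(5)·∫sin(2x)·cos(2x) dx = 40·(0) = 0.
  So ∫_0^π u² dx = 8*π + 25*π/2 + 0 = 41*π/2.
  (u')² squared terms: (-10)²·∫sin(2x)² dx = 100·π/2 = 50*π;  (8)²·∫cos(2x)² dx = 64·π/2 = 32*π.
  (u')² cross terms: 2·(-10)·(8)·∫sin(2x)·cos(2x) dx = -160·(0) = 0.
  So ∫_0^π (u')² dx = 50*π + 32*π + 0 = 82*π.
||u||_{H^1}^2 = (41*π/2) + (82*π) = 205*π/2.


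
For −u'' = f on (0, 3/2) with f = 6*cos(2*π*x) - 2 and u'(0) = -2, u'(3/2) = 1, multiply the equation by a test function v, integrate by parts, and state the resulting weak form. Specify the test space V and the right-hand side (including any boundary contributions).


V = H^1(0, 3/2) (v unrestricted at boundary; u is determined up to an additive constant); weak form: ∫_0^3/2 u'v' dx = ∫_0^3/2 (6*cos(2*π*x) - 2) v dx + v(3/2) + 2·v(0) for all v ∈ V.

Multiply both sides by a test function v and integrate from 0 to 3/2:
  ∫_0^3/2 −u''(x) v(x) dx = ∫_0^3/2 f(x) v(x) dx.
Integrate the LHS by parts once:
  ∫_0^3/2 −u'' v dx = −[u'(x) v(x)]_0^3/2 + ∫_0^3/2 u'(x) v'(x) dx.
Thus ∫_0^3/2 u'(x) v'(x) dx = ∫_0^3/2 f(x) v(x) dx + [u'(x) v(x)]_0^3/2.
Choose V so that boundary terms are either known or forced to vanish.
u has inhomogeneous Neumann u'(0) = -2, u'(3/2) = 1. [u' v]_0^3/2 = (1)·v(3/2) − (-2)·v(0) = v(3/2) + 2·v(0). Take V = H^1(0, 3/2); boundary term becomes part of RHS.
Weak formulation: find u (satisfying any essential BC) such that ∫_0^3/2 u'(x) v'(x) dx = ∫_0^3/2 f v dx + v(3/2) + 2·v(0) for all v ∈ V (Neumann data are natural BCs: they enter the RHS as boundary terms).
Substituting f(x) = 6*cos(2*π*x) - 2, the right-hand side is ∫_0^3/2 (6*cos(2*π*x) - 2) v dx + v(3/2) + 2·v(0).
Compatibility check (pure Neumann): taking v ≡ 1 ∈ V gives 0 = ∫_0^3/2 f dx + (1) − (-2), i.e. ∫_0^3/2 f dx must equal u'(0) − u'(3/2) = -3. Indeed ∫_0^3/2 (6*cos(2*π*x) - 2) dx = -3, so the data are compatible. The solution is then unique only up to an additive constant (fix it e.g. by requiring ∫_0^3/2 u dx = 0).


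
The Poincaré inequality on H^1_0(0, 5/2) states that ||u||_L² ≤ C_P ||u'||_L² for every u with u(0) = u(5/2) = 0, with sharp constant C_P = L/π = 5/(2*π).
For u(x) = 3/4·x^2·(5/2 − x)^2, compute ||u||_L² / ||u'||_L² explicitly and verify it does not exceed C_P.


||u||_L² / ||u'||_L² = 5*sqrt(3)/12 < C_P = 5/(2*π).

u(x) = 3/4·x^2·(5/2 − x)^2, so u'(x) = 3*x*(2*x - 5)*(4*x - 5)/8.
u(x) = 3/4·x^2·(5/2 − x)^2 vanishes at x = 0 and x = 5/2, so u ∈ H^1_0(0, 5/2). Differentiate via the product rule and integrate the resulting polynomials term by term.
  ∫_0^5/2 u² dx = ∫_0^5/2 (9*x^8/16 - 45*x^7/8 + 675*x^6/32 - 1125*x^5/32 + 5625*x^4/256) dx. Term by term:
    ∫_0^5/2 9*x^8/16 dx = 1953125/8192;  ∫_0^5/2 -45*x^7/8 dx = -17578125/16384;  ∫_0^5/2 675*x^6/32 dx = 52734375/28672;
    ∫_0^5/2 -1125*x^5/32 dx = -5859375/4096;  ∫_0^5/2 5625*x^4/256 dx = 3515625/8192.
  Sum: 1953125/8192 − 17578125/16384 + 52734375/28672 − 5859375/4096 + 3515625/8192 = 390625/114688.
  ∫_0^5/2 (u')² dx = ∫_0^5/2 (9*x^6 - 135*x^5/2 + 2925*x^4/16 - 3375*x^3/16 + 5625*x^2/64) dx. Term by term:
    ∫_0^5/2 9*x^6 dx = 703125/896;  ∫_0^5/2 -135*x^5/2 dx = -703125/256;  ∫_0^5/2 2925*x^4/16 dx = 1828125/512;
    ∫_0^5/2 -3375*x^3/16 dx = -2109375/1024;  ∫_0^5/2 5625*x^2/64 dx = 234375/512.
  Sum: 703125/896 − 703125/256 + 1828125/512 − 2109375/1024 + 234375/512 = 46875/7168.
∫_0^5/2 u² dx = 390625/114688, so ||u||_L² = 625*sqrt(7)/896.
∫_0^5/2 (u')² dx = 46875/7168, so ||u'||_L² = 125*sqrt(21)/224.
Ratio ||u||_L² / ||u'||_L² = 5*sqrt(3)/12.
Sharp Poincaré constant on H^1_0(0, 5/2) is C_P = L/π = 5/(2*π), achieved by sin(2*π/5·x).
A polynomial bump cannot attain the sharp Poincaré constant (only the first sine eigenfunction does), so the ratio is strictly less than C_P, consistent with ||u||_L² ≤ C_P ||u'||_L².


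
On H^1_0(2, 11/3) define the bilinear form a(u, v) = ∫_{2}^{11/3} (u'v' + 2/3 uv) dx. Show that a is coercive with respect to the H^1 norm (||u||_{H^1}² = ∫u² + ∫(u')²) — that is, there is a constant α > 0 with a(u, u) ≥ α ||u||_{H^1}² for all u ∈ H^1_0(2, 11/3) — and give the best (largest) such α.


α = (50 + 27*π^2)/(3*(25 + 9*π^2))

Coercivity of a(·,·) on H^1_0(2, 11/3) means a(u, u) ≥ α ||u||_{H^1}² for every u ∈ H^1_0.
The interval has length L = 5/3, and Poincaré/coercivity depend only on L. Here a(u, u) = ∫(u')² + (2/3)·∫u².
Here 0 < c = 2/3 < 1. The condition a(u,u) ≥ α||u||_{H^1}² reads (1−α)∫(u')² ≥ (α−c)∫u². Any admissible α is ≤ 1 (rapidly oscillating u have ∫u²/∫(u')² → 0), and α = 1 would force 0 ≥ (1−c)∫u², impossible since c < 1; so 1−α > 0. By the sharp Poincaré inequality on H^1_0 of an interval of length L, ∫(u')² ≥ (π/L)²∫u² with equality for the first sine mode sin(π(x−x₀)/L) (x₀ the left endpoint), so the inequality holds for all u iff (1−α)(π/L)² ≥ α − c, i.e. α ≤ ((π/L)² + c)/((π/L)² + 1) = (1 + c(L/π)²)/(1 + (L/π)²). With (π/L)² = 9*π^2/25 and c = 2/3, the largest admissible constant is α = ((π/L)² + c)/((π/L)² + 1).
Simplifying, α = (50 + 27*π^2)/(3*(25 + 9*π^2)).
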